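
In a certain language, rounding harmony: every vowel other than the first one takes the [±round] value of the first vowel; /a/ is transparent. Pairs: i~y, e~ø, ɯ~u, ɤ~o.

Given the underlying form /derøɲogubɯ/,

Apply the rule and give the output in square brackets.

[dereɲɤgɯbɯ]

/ø/ harmonizes with /e/ ([-round]) → [e]
/o/ harmonizes with /e/ ([-round]) → [ɤ]
/u/ harmonizes with /e/ ([-round]) → [ɯ]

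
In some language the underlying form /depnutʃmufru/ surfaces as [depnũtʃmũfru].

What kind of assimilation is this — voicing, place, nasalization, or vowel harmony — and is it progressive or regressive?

/u/→[ũ] /u/→[ũ].
Each target copies a feature from the preceding segment, so the direction is progressive.

nasalization, progressive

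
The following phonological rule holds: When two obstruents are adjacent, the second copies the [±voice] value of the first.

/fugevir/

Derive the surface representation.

[fugevir]

no segment meets the rule's conditions; no change.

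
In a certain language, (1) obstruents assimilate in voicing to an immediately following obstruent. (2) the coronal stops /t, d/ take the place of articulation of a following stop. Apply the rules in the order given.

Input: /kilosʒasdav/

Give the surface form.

Rule 1: /s/ before /ʒ/ (voiced) → [z]
Rule 1: /s/ before /d/ (voiced) → [z]
After rule 1: kilozʒazdav
Rule 2: no segment meets the rule's conditions; no change.

[kilozʒazdav]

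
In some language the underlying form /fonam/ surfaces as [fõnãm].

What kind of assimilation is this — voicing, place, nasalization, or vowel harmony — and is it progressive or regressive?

/o/→[õ] /a/→[ã].
Each target copies a feature from the following segment, so the direction is regressive.

nasalization, regressive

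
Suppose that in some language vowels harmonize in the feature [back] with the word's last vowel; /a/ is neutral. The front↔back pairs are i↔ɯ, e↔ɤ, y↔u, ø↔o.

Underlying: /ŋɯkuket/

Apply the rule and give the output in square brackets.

[ŋikyket]

/ɯ/ harmonizes with /e/ ([-back]) → [i]
/u/ harmonizes with /e/ ([-back]) → [y]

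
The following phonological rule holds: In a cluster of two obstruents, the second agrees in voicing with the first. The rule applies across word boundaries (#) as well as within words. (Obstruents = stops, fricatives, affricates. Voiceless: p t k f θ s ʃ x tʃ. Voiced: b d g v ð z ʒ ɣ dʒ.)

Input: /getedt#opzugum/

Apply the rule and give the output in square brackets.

/t/ after /d/ (voiced) → [d]
/z/ after /p/ (voiceless) → [s]

[getedd#opsugum]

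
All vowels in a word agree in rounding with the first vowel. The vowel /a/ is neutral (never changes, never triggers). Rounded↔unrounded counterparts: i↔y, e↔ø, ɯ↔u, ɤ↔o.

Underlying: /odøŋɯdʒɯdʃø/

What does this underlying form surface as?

/ɯ/ harmonizes with /o/ ([+round]) → [u]
/ɯ/ harmonizes with /o/ ([+round]) → [u]

[odøŋudʒudʃø]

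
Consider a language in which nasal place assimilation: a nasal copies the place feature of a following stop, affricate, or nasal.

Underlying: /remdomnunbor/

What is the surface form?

[rendonnumbor]

/m/ before /d/ (alveolar) → [n]
/m/ before /n/ (alveolar) → [n]
/n/ before /b/ (labial) → [m]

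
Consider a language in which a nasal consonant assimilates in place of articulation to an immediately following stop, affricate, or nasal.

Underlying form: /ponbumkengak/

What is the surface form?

/n/ before /b/ (labial) → [m]
/m/ before /k/ (velar) → [ŋ]
/n/ before /g/ (velar) → [ŋ]

[pombuŋkeŋgak]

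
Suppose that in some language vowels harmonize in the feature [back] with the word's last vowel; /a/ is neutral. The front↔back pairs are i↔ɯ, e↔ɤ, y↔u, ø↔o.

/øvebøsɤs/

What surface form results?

[ovɤbosɤs]

/ø/ harmonizes with /ɤ/ ([+back]) → [o]
/e/ harmonizes with /ɤ/ ([+back]) → [ɤ]
/ø/ harmonizes with /ɤ/ ([+back]) → [o]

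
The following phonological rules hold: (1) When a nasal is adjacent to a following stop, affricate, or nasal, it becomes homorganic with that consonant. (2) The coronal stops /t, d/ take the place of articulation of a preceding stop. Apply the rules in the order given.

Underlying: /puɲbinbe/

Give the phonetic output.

Rule 1: /ɲ/ before /b/ (labial) → [m]
Rule 1: /n/ before /b/ (labial) → [m]
After rule 1: pumbimbe
Rule 2: no segment meets the rule's conditions; no change.

[pumbimbe]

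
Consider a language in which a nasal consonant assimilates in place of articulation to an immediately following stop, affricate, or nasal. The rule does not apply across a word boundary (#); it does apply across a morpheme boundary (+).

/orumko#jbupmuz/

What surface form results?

[oruŋko#jbupmuz]

/m/ before /k/ (velar) → [ŋ]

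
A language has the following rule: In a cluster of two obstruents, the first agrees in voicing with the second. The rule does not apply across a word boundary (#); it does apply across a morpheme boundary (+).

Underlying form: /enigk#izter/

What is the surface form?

/g/ before /k/ (voiceless) → [k]
/z/ before /t/ (voiceless) → [s]

[enikk#ister]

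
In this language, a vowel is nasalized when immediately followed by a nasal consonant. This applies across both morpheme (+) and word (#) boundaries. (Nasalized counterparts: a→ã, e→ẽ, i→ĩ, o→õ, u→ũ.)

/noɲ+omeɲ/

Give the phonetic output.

[nõɲ+õmẽɲ]

/o/ before nasal /ɲ/ → [õ]
/o/ before nasal /m/ → [õ]
/e/ before nasal /ɲ/ → [ẽ]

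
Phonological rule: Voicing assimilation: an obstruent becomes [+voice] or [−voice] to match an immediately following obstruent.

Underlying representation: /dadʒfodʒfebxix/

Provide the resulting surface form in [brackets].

[datʃfotʃfepxix]

/dʒ/ before /f/ (voiceless) → [tʃ]
/dʒ/ before /f/ (voiceless) → [tʃ]
/b/ before /x/ (voiceless) → [p]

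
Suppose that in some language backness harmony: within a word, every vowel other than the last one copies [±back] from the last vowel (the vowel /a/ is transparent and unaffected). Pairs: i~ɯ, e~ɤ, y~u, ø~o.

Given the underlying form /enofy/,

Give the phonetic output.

/o/ harmonizes with /y/ ([-back]) → [ø]

[enøfy]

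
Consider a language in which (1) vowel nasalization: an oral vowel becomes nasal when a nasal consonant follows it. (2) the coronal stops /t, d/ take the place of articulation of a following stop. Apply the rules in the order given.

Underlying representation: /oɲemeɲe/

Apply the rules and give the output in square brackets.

Rule 1: /o/ before nasal /ɲ/ → [õ]
Rule 1: /e/ before nasal /m/ → [ẽ]
Rule 1: /e/ before nasal /ɲ/ → [ẽ]
After rule 1: õɲẽmẽɲe
Rule 2: no segment meets the rule's conditions; no change.

[õɲẽmẽɲe]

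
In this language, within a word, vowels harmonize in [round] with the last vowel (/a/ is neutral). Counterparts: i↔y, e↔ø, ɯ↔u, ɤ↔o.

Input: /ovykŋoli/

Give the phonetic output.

[ɤvikŋɤli]

/o/ harmonizes with /i/ ([-round]) → [ɤ]
/y/ harmonizes with /i/ ([-round]) → [i]
/o/ harmonizes with /i/ ([-round]) → [ɤ]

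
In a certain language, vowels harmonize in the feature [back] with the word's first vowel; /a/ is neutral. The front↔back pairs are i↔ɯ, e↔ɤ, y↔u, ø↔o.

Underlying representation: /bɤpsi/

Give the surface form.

[bɤpsɯ]

/i/ harmonizes with /ɤ/ ([+back]) → [ɯ]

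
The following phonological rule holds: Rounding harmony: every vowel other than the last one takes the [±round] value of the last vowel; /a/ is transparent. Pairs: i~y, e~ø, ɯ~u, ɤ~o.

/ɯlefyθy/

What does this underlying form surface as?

[uløfyθy]

/ɯ/ harmonizes with /y/ ([+round]) → [u]
/e/ harmonizes with /y/ ([+round]) → [ø]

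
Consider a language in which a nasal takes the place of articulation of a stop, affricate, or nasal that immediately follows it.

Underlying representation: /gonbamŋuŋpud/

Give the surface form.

/n/ before /b/ (labial) → [m]
/m/ before /ŋ/ (velar) → [ŋ]
/ŋ/ before /p/ (labial) → [m]

[gombaŋŋumpud]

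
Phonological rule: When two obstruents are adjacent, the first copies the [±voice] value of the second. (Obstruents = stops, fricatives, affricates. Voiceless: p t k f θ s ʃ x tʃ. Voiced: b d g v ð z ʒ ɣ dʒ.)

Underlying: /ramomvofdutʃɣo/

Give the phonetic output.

/f/ before /d/ (voiced) → [v]
/tʃ/ before /ɣ/ (voiced) → [dʒ]

[ramomvovdudʒɣo]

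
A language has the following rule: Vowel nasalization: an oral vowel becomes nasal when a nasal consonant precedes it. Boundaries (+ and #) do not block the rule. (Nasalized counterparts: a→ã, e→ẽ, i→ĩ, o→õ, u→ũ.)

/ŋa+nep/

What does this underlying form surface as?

/a/ after nasal /ŋ/ → [ã]
/e/ after nasal /n/ → [ẽ]

[ŋã+nẽp]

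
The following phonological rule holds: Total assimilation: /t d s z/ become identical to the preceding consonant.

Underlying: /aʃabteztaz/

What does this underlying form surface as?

/t/ after /b/ → [b] (total assimilation)
/t/ after /z/ → [z] (total assimilation)

[aʃabbezzaz]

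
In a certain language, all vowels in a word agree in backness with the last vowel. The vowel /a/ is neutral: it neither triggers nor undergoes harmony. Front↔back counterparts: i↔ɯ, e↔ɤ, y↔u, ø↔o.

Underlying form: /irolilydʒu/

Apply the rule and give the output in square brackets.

/i/ harmonizes with /u/ ([+back]) → [ɯ]
/i/ harmonizes with /u/ ([+back]) → [ɯ]
/y/ harmonizes with /u/ ([+back]) → [u]

[ɯrolɯludʒu]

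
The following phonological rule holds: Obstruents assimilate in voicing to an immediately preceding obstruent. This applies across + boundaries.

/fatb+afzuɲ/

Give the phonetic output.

/b/ after /t/ (voiceless) → [p]
/z/ after /f/ (voiceless) → [s]

[fatp+afsuɲ]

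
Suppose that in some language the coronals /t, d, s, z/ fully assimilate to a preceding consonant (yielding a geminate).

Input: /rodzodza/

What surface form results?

/z/ after /d/ → [d] (total assimilation)
/z/ after /d/ → [d] (total assimilation)

[roddodda]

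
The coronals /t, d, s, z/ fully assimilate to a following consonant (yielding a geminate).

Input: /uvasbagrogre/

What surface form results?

/s/ before /b/ → [b] (total assimilation)

[uvabbagrogre]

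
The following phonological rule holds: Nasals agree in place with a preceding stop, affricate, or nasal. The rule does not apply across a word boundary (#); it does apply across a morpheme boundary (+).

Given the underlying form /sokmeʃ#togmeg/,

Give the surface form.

/m/ after /k/ (velar) → [ŋ]
/m/ after /g/ (velar) → [ŋ]

[sokŋeʃ#togŋeg]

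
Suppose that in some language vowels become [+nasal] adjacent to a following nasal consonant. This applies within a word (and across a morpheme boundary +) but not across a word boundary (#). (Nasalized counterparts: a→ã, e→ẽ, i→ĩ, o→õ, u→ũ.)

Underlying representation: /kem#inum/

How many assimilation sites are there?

/e/ before nasal /m/ → [ẽ]
/i/ before nasal /n/ → [ĩ]
/u/ before nasal /m/ → [ũ]
3 segments change.

3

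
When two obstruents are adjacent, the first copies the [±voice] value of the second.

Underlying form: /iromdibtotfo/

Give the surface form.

/b/ before /t/ (voiceless) → [p]

[iromdiptotfo]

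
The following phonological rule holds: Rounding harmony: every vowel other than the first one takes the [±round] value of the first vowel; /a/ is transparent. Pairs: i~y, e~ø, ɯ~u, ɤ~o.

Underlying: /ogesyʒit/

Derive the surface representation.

/e/ harmonizes with /o/ ([+round]) → [ø]
/i/ harmonizes with /o/ ([+round]) → [y]

[ogøsyʒyt]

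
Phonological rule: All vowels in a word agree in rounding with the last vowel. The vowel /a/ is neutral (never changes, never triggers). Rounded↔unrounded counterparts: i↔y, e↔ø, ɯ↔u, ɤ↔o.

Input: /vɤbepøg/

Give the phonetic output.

[vobøpøg]

/ɤ/ harmonizes with /ø/ ([+round]) → [o]
/e/ harmonizes with /ø/ ([+round]) → [ø]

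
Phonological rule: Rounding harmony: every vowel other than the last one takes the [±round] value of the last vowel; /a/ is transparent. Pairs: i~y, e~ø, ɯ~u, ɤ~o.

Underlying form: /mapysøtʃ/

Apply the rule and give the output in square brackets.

[mapysøtʃ]

no segment meets the rule's conditions; no change.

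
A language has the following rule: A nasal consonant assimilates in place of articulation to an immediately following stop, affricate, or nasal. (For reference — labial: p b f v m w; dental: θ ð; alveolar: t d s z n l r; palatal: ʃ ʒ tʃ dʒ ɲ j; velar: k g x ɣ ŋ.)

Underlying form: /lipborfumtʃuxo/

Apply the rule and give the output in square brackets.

/m/ before /tʃ/ (palatal) → [ɲ]

[lipborfuɲtʃuxo]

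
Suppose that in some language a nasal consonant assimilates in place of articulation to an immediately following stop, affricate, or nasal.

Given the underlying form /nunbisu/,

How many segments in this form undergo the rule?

1

/n/ before /b/ (labial) → [m]
1 segment changes.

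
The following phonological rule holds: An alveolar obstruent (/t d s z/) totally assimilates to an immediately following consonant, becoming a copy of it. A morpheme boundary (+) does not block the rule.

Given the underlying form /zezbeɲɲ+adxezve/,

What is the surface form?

/z/ before /b/ → [b] (total assimilation)
/d/ before /x/ → [x] (total assimilation)
/z/ before /v/ → [v] (total assimilation)

[zebbeɲɲ+axxevve]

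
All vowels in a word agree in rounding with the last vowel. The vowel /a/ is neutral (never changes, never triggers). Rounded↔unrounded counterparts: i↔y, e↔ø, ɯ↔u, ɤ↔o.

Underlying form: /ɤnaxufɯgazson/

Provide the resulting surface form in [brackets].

[onaxufugazson]

/ɤ/ harmonizes with /o/ ([+round]) → [o]
/ɯ/ harmonizes with /o/ ([+round]) → [u]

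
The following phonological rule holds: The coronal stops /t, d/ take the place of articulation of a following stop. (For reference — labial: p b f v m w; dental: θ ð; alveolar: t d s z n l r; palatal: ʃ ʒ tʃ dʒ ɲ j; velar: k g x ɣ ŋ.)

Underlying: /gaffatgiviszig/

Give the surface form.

/t/ before /g/ (velar) → [k]

[gaffakgiviszig]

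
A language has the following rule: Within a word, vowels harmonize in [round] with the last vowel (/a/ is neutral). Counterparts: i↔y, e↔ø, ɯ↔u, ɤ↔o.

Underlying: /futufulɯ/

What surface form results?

/u/ harmonizes with /ɯ/ ([-round]) → [ɯ]
/u/ harmonizes with /ɯ/ ([-round]) → [ɯ]
/u/ harmonizes with /ɯ/ ([-round]) → [ɯ]

[fɯtɯfɯlɯ]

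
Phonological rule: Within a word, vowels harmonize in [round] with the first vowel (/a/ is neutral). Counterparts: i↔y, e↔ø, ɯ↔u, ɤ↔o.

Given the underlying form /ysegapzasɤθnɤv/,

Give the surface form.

[ysøgapzasoθnov]

/e/ harmonizes with /y/ ([+round]) → [ø]
/ɤ/ harmonizes with /y/ ([+round]) → [o]
/ɤ/ harmonizes with /y/ ([+round]) → [o]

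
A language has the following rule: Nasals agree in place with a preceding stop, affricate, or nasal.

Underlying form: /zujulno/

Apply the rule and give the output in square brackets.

[zujulno]

no segment meets the rule's conditions; no change.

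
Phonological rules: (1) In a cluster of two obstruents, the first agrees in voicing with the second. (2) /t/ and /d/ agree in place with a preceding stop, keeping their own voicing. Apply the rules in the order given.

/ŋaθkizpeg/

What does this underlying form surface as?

[ŋaθkispeg]

Rule 1: /z/ before /p/ (voiceless) → [s]
After rule 1: ŋaθkispeg
Rule 2: no segment meets the rule's conditions; no change.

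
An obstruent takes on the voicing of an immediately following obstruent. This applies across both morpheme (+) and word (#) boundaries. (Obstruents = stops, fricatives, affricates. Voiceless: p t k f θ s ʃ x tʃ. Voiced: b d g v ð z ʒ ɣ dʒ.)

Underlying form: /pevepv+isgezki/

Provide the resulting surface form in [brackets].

/p/ before /v/ (voiced) → [b]
/s/ before /g/ (voiced) → [z]
/z/ before /k/ (voiceless) → [s]

[pevebv+izgeski]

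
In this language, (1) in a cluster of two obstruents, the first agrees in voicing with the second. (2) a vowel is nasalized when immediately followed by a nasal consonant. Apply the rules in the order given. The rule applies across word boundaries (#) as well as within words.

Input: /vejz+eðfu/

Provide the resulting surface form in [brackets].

[vejz+eθfu]

Rule 1: /ð/ before /f/ (voiceless) → [θ]
After rule 1: vejz+eθfu
Rule 2: no segment meets the rule's conditions; no change.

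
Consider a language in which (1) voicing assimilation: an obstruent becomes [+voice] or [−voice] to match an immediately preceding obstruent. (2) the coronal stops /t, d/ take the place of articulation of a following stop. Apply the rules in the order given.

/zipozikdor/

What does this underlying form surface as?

Rule 1: /d/ after /k/ (voiceless) → [t]
After rule 1: zipoziktor
Rule 2: no segment meets the rule's conditions; no change.

[zipoziktor]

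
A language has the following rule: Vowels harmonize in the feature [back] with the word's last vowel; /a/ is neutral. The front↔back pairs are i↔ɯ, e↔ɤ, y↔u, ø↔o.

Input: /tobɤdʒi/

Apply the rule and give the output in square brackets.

[tøbedʒi]

/o/ harmonizes with /i/ ([-back]) → [ø]
/ɤ/ harmonizes with /i/ ([-back]) → [e]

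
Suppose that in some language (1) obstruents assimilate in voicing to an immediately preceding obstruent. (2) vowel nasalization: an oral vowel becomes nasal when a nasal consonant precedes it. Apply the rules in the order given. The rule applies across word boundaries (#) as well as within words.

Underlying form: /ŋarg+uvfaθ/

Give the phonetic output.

Rule 1: /f/ after /v/ (voiced) → [v]
After rule 1: ŋarg+uvvaθ
Rule 2: /a/ after nasal /ŋ/ → [ã]

[ŋãrg+uvvaθ]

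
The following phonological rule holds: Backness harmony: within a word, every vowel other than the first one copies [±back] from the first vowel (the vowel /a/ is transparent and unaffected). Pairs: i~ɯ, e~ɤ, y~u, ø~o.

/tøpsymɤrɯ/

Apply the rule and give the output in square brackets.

/ɤ/ harmonizes with /ø/ ([-back]) → [e]
/ɯ/ harmonizes with /ø/ ([-back]) → [i]

[tøpsymeri]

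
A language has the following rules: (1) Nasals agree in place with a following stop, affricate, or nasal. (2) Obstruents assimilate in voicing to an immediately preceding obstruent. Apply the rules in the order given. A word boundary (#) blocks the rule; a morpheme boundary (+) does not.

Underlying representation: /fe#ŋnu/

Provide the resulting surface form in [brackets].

Rule 1: /ŋ/ before /n/ (alveolar) → [n]
After rule 1: fe#nnu
Rule 2: no segment meets the rule's conditions; no change.

[fe#nnu]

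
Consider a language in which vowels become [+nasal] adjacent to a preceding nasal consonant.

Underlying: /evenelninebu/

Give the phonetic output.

/e/ after nasal /n/ → [ẽ]
/i/ after nasal /n/ → [ĩ]
/e/ after nasal /n/ → [ẽ]

[evenẽlnĩnẽbu]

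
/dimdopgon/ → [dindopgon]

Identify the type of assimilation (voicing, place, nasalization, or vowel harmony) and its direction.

place assimilation, regressive

/m/→[n].
Each target copies a feature from the following segment, so the direction is regressive.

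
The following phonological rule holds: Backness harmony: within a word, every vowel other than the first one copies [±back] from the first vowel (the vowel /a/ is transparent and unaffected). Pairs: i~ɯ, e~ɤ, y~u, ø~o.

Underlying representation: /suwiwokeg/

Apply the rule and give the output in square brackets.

/i/ harmonizes with /u/ ([+back]) → [ɯ]
/e/ harmonizes with /u/ ([+back]) → [ɤ]

[suwɯwokɤg]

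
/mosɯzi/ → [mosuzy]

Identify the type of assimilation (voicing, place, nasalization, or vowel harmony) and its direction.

/ɯ/→[u] /i/→[y].
Vowels agree with the first vowel, so the harmony is progressive.

vowel harmony, progressive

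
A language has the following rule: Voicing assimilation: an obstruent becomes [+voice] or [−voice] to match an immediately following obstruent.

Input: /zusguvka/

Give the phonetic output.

/s/ before /g/ (voiced) → [z]
/v/ before /k/ (voiceless) → [f]

[zuzgufka]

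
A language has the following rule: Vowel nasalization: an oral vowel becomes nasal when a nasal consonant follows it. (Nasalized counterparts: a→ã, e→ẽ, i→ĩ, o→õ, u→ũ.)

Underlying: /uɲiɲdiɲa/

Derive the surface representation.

[ũɲĩɲdĩɲa]

/u/ before nasal /ɲ/ → [ũ]
/i/ before nasal /ɲ/ → [ĩ]
/i/ before nasal /ɲ/ → [ĩ]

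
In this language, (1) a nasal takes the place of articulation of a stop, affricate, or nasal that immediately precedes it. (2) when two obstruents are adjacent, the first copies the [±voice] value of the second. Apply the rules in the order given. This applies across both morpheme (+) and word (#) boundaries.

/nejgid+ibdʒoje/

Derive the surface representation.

Rule 1: no segment meets the rule's conditions; no change.
After rule 1: nejgid+ibdʒoje
Rule 2: no segment meets the rule's conditions; no change.

[nejgid+ibdʒoje]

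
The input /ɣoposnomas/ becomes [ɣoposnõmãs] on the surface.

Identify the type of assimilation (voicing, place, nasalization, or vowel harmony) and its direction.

/o/→[õ] /a/→[ã].
Each target copies a feature from the preceding segment, so the direction is progressive.

nasalization, progressive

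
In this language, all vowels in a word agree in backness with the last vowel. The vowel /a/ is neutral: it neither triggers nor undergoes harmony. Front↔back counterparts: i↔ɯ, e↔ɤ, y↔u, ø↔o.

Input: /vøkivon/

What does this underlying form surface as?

/ø/ harmonizes with /o/ ([+back]) → [o]
/i/ harmonizes with /o/ ([+back]) → [ɯ]

[vokɯvon]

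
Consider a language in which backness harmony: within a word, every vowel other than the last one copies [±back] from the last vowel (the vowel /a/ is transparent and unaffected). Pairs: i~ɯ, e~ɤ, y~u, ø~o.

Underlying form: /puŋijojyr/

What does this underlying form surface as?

/u/ harmonizes with /y/ ([-back]) → [y]
/o/ harmonizes with /y/ ([-back]) → [ø]

[pyŋijøjyr]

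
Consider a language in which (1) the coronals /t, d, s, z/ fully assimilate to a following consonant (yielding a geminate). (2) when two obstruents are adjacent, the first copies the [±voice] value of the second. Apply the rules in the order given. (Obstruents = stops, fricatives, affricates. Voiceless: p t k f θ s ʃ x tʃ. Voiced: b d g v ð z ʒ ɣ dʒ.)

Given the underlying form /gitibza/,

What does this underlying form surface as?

[gitibza]

Rule 1: no segment meets the rule's conditions; no change.
After rule 1: gitibza
Rule 2: no segment meets the rule's conditions; no change.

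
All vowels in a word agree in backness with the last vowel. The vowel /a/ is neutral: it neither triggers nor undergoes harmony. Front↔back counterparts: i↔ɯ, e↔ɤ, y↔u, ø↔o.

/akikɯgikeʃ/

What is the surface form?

/ɯ/ harmonizes with /e/ ([-back]) → [i]

[akikigikeʃ]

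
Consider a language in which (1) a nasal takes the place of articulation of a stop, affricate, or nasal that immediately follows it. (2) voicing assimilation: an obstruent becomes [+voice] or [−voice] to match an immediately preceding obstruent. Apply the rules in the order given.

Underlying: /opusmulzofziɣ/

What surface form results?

[opusmulzofsiɣ]

Rule 1: no segment meets the rule's conditions; no change.
After rule 1: opusmulzofziɣ
Rule 2: /z/ after /f/ (voiceless) → [s]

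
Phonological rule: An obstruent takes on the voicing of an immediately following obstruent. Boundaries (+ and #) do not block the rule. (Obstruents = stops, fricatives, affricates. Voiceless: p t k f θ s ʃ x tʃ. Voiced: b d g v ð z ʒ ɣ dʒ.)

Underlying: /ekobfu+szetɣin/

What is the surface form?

/b/ before /f/ (voiceless) → [p]
/s/ before /z/ (voiced) → [z]
/t/ before /ɣ/ (voiced) → [d]

[ekopfu+zzedɣin]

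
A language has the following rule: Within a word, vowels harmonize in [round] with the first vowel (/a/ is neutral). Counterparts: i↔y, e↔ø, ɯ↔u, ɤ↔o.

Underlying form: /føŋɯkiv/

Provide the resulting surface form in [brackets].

/ɯ/ harmonizes with /ø/ ([+round]) → [u]
/i/ harmonizes with /ø/ ([+round]) → [y]

[føŋukyv]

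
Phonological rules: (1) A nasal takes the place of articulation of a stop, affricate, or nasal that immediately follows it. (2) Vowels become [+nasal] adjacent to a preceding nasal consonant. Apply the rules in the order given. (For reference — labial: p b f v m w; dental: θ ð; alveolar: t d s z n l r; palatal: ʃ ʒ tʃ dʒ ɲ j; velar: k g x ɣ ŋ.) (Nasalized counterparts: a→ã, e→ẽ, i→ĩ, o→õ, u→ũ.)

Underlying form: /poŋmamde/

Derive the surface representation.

Rule 1: /ŋ/ before /m/ (labial) → [m]
Rule 1: /m/ before /d/ (alveolar) → [n]
After rule 1: pommande
Rule 2: /a/ after nasal /m/ → [ã]

[pommãnde]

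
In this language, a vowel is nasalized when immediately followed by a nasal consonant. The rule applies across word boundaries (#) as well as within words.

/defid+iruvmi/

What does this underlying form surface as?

no segment meets the rule's conditions; no change.

[defid+iruvmi]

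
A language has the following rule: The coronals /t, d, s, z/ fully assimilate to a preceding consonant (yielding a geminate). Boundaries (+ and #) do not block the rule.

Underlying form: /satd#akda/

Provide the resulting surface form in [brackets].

[satt#akka]

/d/ after /t/ → [t] (total assimilation)
/d/ after /k/ → [k] (total assimilation)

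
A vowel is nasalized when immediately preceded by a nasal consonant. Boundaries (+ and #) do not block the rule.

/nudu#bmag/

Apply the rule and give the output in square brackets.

/u/ after nasal /n/ → [ũ]
/a/ after nasal /m/ → [ã]

[nũdu#bmãg]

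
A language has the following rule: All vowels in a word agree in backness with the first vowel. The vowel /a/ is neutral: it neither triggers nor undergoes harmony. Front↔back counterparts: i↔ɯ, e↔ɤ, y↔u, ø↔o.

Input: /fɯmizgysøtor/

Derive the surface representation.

[fɯmɯzgusotor]

/i/ harmonizes with /ɯ/ ([+back]) → [ɯ]
/y/ harmonizes with /ɯ/ ([+back]) → [u]
/ø/ harmonizes with /ɯ/ ([+back]) → [o]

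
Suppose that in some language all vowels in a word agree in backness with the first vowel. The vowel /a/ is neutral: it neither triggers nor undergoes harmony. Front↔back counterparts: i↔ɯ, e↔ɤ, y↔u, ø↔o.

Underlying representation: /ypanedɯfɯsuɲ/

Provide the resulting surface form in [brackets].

[ypanedifisyɲ]

/ɯ/ harmonizes with /y/ ([-back]) → [i]
/ɯ/ harmonizes with /y/ ([-back]) → [i]
/u/ harmonizes with /y/ ([-back]) → [y]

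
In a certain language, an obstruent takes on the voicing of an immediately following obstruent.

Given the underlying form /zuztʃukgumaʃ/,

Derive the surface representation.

/z/ before /tʃ/ (voiceless) → [s]
/k/ before /g/ (voiced) → [g]

[zustʃuggumaʃ]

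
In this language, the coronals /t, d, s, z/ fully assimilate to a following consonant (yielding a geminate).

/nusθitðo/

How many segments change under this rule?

/s/ before /θ/ → [θ] (total assimilation)
/t/ before /ð/ → [ð] (total assimilation)
2 segments change.

2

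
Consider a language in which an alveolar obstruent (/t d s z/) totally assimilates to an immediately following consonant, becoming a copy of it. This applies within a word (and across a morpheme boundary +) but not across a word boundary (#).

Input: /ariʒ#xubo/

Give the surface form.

no segment meets the rule's conditions; no change.

[ariʒ#xubo]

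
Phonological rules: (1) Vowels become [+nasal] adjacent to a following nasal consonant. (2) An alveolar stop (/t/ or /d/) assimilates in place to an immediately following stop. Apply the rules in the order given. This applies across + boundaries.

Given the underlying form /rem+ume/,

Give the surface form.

[rẽm+ũme]

Rule 1: /e/ before nasal /m/ → [ẽ]
Rule 1: /u/ before nasal /m/ → [ũ]
After rule 1: rẽm+ũme
Rule 2: no segment meets the rule's conditions; no change.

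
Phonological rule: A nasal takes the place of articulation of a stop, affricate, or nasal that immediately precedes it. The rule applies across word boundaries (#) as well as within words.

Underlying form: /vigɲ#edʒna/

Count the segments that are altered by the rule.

/ɲ/ after /g/ (velar) → [ŋ]
/n/ after /dʒ/ (palatal) → [ɲ]
2 segments change.

2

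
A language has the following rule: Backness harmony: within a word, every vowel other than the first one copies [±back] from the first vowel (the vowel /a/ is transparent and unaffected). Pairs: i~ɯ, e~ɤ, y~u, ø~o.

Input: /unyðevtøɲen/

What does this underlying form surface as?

/y/ harmonizes with /u/ ([+back]) → [u]
/e/ harmonizes with /u/ ([+back]) → [ɤ]
/ø/ harmonizes with /u/ ([+back]) → [o]
/e/ harmonizes with /u/ ([+back]) → [ɤ]

[unuðɤvtoɲɤn]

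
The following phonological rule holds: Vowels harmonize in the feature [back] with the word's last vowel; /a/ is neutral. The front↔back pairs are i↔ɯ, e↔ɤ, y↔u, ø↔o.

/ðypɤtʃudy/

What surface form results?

[ðypetʃydy]

/ɤ/ harmonizes with /y/ ([-back]) → [e]
/u/ harmonizes with /y/ ([-back]) → [y]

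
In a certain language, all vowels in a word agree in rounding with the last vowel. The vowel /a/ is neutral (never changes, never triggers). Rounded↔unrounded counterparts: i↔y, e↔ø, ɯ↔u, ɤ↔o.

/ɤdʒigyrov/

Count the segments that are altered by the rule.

/ɤ/ harmonizes with /o/ ([+round]) → [o]
/i/ harmonizes with /o/ ([+round]) → [y]
2 segments change.

2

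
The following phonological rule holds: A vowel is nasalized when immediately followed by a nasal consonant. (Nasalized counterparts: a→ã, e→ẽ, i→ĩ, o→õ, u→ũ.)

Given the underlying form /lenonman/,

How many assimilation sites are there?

/e/ before nasal /n/ → [ẽ]
/o/ before nasal /n/ → [õ]
/a/ before nasal /n/ → [ã]
3 segments change.

3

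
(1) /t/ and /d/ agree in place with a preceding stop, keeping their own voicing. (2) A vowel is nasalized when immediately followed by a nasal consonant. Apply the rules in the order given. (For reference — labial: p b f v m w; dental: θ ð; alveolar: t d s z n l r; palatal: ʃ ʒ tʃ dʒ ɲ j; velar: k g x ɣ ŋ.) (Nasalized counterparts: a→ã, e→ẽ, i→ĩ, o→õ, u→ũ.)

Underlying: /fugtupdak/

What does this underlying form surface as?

Rule 1: /t/ after /g/ (velar) → [k]
Rule 1: /d/ after /p/ (labial) → [b]
After rule 1: fugkupbak
Rule 2: no segment meets the rule's conditions; no change.

[fugkupbak]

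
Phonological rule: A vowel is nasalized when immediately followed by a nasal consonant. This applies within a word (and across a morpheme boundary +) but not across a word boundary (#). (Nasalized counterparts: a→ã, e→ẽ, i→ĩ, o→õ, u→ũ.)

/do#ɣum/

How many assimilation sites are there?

1

/u/ before nasal /m/ → [ũ]
1 segment changes.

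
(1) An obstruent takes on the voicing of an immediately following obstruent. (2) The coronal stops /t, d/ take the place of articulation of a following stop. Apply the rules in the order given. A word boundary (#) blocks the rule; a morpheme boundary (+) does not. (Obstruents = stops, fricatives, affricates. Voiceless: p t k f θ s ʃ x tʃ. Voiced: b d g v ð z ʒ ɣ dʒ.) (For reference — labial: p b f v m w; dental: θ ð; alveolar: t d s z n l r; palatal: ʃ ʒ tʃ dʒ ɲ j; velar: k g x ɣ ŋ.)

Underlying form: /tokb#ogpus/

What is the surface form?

[togb#okpus]

Rule 1: /k/ before /b/ (voiced) → [g]
Rule 1: /g/ before /p/ (voiceless) → [k]
After rule 1: togb#okpus
Rule 2: no segment meets the rule's conditions; no change.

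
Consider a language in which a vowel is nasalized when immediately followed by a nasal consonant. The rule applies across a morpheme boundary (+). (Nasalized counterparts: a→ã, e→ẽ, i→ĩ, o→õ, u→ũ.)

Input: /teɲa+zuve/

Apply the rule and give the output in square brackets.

[tẽɲa+zuve]

/e/ before nasal /ɲ/ → [ẽ]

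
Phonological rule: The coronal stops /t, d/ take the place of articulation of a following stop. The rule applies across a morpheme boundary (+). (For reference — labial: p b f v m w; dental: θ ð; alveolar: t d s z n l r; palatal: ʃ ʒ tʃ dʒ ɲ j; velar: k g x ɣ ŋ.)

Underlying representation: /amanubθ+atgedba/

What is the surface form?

[amanubθ+akgebba]

/t/ before /g/ (velar) → [k]
/d/ before /b/ (labial) → [b]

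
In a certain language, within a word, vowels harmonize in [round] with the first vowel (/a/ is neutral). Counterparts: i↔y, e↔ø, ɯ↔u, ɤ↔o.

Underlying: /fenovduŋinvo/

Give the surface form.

[fenɤvdɯŋinvɤ]

/o/ harmonizes with /e/ ([-round]) → [ɤ]
/u/ harmonizes with /e/ ([-round]) → [ɯ]
/o/ harmonizes with /e/ ([-round]) → [ɤ]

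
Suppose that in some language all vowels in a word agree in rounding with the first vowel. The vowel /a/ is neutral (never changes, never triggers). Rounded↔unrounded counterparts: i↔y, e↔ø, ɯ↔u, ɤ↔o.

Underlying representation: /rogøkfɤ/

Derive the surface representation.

[rogøkfo]

/ɤ/ harmonizes with /o/ ([+round]) → [o]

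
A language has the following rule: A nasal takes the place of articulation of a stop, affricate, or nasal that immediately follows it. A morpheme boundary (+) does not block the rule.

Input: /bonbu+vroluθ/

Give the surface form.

/n/ before /b/ (labial) → [m]

[bombu+vroluθ]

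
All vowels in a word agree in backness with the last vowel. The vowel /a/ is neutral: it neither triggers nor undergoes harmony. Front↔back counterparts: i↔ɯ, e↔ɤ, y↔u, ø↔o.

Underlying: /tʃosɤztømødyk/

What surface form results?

[tʃøseztømødyk]

/o/ harmonizes with /y/ ([-back]) → [ø]
/ɤ/ harmonizes with /y/ ([-back]) → [e]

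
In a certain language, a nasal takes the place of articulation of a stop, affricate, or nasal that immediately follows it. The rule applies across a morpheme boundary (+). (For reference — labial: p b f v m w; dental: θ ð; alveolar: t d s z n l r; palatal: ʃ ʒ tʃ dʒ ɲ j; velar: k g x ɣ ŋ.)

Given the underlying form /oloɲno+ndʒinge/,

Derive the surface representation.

/ɲ/ before /n/ (alveolar) → [n]
/n/ before /dʒ/ (palatal) → [ɲ]
/n/ before /g/ (velar) → [ŋ]

[olonno+ɲdʒiŋge]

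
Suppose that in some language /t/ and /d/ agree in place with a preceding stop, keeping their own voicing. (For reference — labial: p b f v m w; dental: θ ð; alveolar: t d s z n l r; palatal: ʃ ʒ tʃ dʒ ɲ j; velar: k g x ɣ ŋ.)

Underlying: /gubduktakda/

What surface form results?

/d/ after /b/ (labial) → [b]
/t/ after /k/ (velar) → [k]
/d/ after /k/ (velar) → [g]

[gubbukkakga]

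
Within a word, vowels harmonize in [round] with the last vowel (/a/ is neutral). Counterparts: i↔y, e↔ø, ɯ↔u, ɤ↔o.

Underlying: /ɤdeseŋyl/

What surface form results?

/ɤ/ harmonizes with /y/ ([+round]) → [o]
/e/ harmonizes with /y/ ([+round]) → [ø]
/e/ harmonizes with /y/ ([+round]) → [ø]

[odøsøŋyl]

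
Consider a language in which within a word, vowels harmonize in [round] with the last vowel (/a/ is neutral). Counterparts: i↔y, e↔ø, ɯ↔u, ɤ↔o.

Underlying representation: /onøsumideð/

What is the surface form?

/o/ harmonizes with /e/ ([-round]) → [ɤ]
/ø/ harmonizes with /e/ ([-round]) → [e]
/u/ harmonizes with /e/ ([-round]) → [ɯ]

[ɤnesɯmideð]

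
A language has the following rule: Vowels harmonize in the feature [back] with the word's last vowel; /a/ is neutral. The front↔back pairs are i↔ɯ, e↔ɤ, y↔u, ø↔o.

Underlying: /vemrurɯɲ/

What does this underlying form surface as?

/e/ harmonizes with /ɯ/ ([+back]) → [ɤ]

[vɤmrurɯɲ]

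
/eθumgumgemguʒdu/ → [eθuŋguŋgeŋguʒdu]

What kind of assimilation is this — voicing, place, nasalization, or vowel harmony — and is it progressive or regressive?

place assimilation, regressive

/m/→[ŋ] /m/→[ŋ] /m/→[ŋ].
Each target copies a feature from the following segment, so the direction is regressive.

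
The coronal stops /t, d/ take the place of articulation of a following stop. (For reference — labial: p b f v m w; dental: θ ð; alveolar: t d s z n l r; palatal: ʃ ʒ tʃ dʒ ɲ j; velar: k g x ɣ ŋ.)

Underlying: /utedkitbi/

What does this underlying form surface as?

[utegkipbi]

/d/ before /k/ (velar) → [g]
/t/ before /b/ (labial) → [p]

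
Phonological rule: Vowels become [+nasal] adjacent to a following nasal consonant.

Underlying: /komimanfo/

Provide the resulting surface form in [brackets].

[kõmĩmãnfo]

/o/ before nasal /m/ → [õ]
/i/ before nasal /m/ → [ĩ]
/a/ before nasal /n/ → [ã]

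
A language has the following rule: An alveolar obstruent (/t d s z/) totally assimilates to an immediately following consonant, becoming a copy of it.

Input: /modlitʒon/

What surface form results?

[molliʒʒon]

/d/ before /l/ → [l] (total assimilation)
/t/ before /ʒ/ → [ʒ] (total assimilation)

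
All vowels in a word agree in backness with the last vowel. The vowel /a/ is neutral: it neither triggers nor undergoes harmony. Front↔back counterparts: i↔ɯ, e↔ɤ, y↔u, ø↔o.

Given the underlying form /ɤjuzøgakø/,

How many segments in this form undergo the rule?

/ɤ/ harmonizes with /ø/ ([-back]) → [e]
/u/ harmonizes with /ø/ ([-back]) → [y]
2 segments change.

2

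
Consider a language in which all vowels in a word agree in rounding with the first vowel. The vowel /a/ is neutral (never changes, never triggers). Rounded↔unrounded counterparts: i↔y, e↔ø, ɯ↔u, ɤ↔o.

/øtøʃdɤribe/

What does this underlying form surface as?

/ɤ/ harmonizes with /ø/ ([+round]) → [o]
/i/ harmonizes with /ø/ ([+round]) → [y]
/e/ harmonizes with /ø/ ([+round]) → [ø]

[øtøʃdorybø]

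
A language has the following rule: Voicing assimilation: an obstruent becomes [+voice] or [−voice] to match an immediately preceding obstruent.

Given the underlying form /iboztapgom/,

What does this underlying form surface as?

[ibozdapkom]

/t/ after /z/ (voiced) → [d]
/g/ after /p/ (voiceless) → [k]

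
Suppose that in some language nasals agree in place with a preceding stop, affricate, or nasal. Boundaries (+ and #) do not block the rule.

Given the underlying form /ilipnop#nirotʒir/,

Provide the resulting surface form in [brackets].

/n/ after /p/ (labial) → [m]
/n/ after /p/ (labial) → [m]

[ilipmop#mirotʒir]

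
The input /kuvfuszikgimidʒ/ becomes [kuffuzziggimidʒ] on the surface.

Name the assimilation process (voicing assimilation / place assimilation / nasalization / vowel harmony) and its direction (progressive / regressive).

voicing assimilation, regressive

/v/→[f] /s/→[z] /k/→[g].
Each target copies a feature from the following segment, so the direction is regressive.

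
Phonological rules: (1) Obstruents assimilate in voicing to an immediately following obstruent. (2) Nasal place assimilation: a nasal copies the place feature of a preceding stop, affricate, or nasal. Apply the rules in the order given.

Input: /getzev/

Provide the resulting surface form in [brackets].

Rule 1: /t/ before /z/ (voiced) → [d]
After rule 1: gedzev
Rule 2: no segment meets the rule's conditions; no change.

[gedzev]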